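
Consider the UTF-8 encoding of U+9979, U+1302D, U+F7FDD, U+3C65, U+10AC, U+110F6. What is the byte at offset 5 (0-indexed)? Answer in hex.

0x80

U+9979 → 3-byte form E9 A5 B9 at offsets 0–2.
U+1302D → 4-byte form F0 93 80 AD at offsets 3–6.
Offset 5 falls in char 2's range; it's byte 3 of F0 93 80 AD = 0x80.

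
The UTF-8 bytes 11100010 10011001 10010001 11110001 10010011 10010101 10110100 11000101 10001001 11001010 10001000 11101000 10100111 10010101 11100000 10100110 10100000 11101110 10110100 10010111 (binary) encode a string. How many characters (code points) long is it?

7

Byte at offset 0: 0xE2 = 11100010 → 3-byte char (#1). Advance 3.
Byte at offset 3: 0xF1 = 11110001 → 4-byte char (#2). Advance 4.
Byte at offset 7: 0xC5 = 11000101 → 2-byte char (#3). Advance 2.
Byte at offset 9: 0xCA = 11001010 → 2-byte char (#4). Advance 2.
Byte at offset 11: 0xE8 = 11101000 → 3-byte char (#5). Advance 3.
Byte at offset 14: 0xE0 = 11100000 → 3-byte char (#6). Advance 3.
Byte at offset 17: 0xEE = 11101110 → 3-byte char (#7). Advance 3.
Reached end at offset 20 after 7 code points.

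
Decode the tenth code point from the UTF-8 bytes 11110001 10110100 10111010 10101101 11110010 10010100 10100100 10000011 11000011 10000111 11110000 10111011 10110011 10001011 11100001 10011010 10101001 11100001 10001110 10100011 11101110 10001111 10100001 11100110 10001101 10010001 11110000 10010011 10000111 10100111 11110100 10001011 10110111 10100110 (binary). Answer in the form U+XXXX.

Offset 0: leading byte 0xF1 = 11110001 → 4-byte char #1 = F1 B4 BA AD.
Offset 4: leading byte 0xF2 = 11110010 → 4-byte char #2 = F2 94 A4 83.
Offset 8: leading byte 0xC3 = 11000011 → 2-byte char #3 = C3 87.
Offset 10: leading byte 0xF0 = 11110000 → 4-byte char #4 = F0 BB B3 8B.
Offset 14: leading byte 0xE1 = 11100001 → 3-byte char #5 = E1 9A A9.
Offset 17: leading byte 0xE1 = 11100001 → 3-byte char #6 = E1 8E A3.
Offset 20: leading byte 0xEE = 11101110 → 3-byte char #7 = EE 8F A1.
Offset 23: leading byte 0xE6 = 11100110 → 3-byte char #8 = E6 8D 91.
Offset 26: leading byte 0xF0 = 11110000 → 4-byte char #9 = F0 93 87 A7.
Offset 30: leading byte 0xF4 = 11110100 → 4-byte char #10 = F4 8B B7 A6.
Leading byte 0xF4 = 11110100 matches 11110xxx → 4-byte sequence.
Byte 1: 0xF4 = 11110100, payload 100 (3 bits).
Byte 2: 0x8B = 10001011 (10xxxxxx ✓), payload 001011.
Byte 3: 0xB7 = 10110111 (10xxxxxx ✓), payload 110111.
Byte 4: 0xA6 = 10100110 (10xxxxxx ✓), payload 100110.
Concatenate: 100001011110111100110 = 0x10BDE6 (21 bits → U+10BDE6).

U+10BDE6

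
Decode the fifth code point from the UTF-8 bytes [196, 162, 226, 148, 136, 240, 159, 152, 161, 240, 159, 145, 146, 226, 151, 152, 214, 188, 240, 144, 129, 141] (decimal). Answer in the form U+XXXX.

U+25D8

Offset 0: leading byte 0xC4 = 11000100 → 2-byte char #1 = C4 A2.
Offset 2: leading byte 0xE2 = 11100010 → 3-byte char #2 = E2 94 88.
Offset 5: leading byte 0xF0 = 11110000 → 4-byte char #3 = F0 9F 98 A1.
Offset 9: leading byte 0xF0 = 11110000 → 4-byte char #4 = F0 9F 91 92.
Offset 13: leading byte 0xE2 = 11100010 → 3-byte char #5 = E2 97 98.
Leading byte 0xE2 = 11100010 matches 1110xxxx → 3-byte sequence.
Byte 1: 0xE2 = 11100010, payload 0010 (4 bits).
Byte 2: 0x97 = 10010111 (10xxxxxx ✓), payload 010111.
Byte 3: 0x98 = 10011000 (10xxxxxx ✓), payload 011000.
Concatenate: 0010010111011000 = 0x25D8 (16 bits → U+25D8).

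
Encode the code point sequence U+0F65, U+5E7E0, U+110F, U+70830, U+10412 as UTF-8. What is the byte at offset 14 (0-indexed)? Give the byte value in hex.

0xF0

U+0F65 → 3-byte form E0 BD A5 at offsets 0–2.
U+5E7E0 → 4-byte form F1 9E 9F A0 at offsets 3–6.
U+110F → 3-byte form E1 84 8F at offsets 7–9.
U+70830 → 4-byte form F1 B0 A0 B0 at offsets 10–13.
U+10412 → 4-byte form F0 90 90 92 at offsets 14–17.
Offset 14 falls in char 5's range; it's byte 1 of F0 90 90 92 = 0xF0.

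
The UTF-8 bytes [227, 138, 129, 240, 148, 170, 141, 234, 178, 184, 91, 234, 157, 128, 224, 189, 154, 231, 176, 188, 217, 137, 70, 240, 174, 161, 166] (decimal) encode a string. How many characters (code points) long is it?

10

Byte at offset 0: 0xE3 = 11100011 → 3-byte char (#1). Advance 3.
Byte at offset 3: 0xF0 = 11110000 → 4-byte char (#2). Advance 4.
Byte at offset 7: 0xEA = 11101010 → 3-byte char (#3). Advance 3.
Byte at offset 10: 0x5B = 01011011 → 1-byte char (#4). Advance 1.
Byte at offset 11: 0xEA = 11101010 → 3-byte char (#5). Advance 3.
Byte at offset 14: 0xE0 = 11100000 → 3-byte char (#6). Advance 3.
Byte at offset 17: 0xE7 = 11100111 → 3-byte char (#7). Advance 3.
Byte at offset 20: 0xD9 = 11011001 → 2-byte char (#8). Advance 2.
Byte at offset 22: 0x46 = 01000110 → 1-byte char (#9). Advance 1.
Byte at offset 23: 0xF0 = 11110000 → 4-byte char (#10). Advance 4.
Reached end at offset 27 after 10 code points.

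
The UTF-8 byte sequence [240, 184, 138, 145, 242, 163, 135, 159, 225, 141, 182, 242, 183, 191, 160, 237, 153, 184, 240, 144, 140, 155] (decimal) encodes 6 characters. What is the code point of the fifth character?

Offset 0: leading byte 0xF0 = 11110000 → 4-byte char #1 = F0 B8 8A 91.
Offset 4: leading byte 0xF2 = 11110010 → 4-byte char #2 = F2 A3 87 9F.
Offset 8: leading byte 0xE1 = 11100001 → 3-byte char #3 = E1 8D B6.
Offset 11: leading byte 0xF2 = 11110010 → 4-byte char #4 = F2 B7 BF A0.
Offset 15: leading byte 0xED = 11101101 → 3-byte char #5 = ED 99 B8.
Leading byte 0xED = 11101101 matches 1110xxxx → 3-byte sequence.
Byte 1: 0xED = 11101101, payload 1101 (4 bits).
Byte 2: 0x99 = 10011001 (10xxxxxx ✓), payload 011001.
Byte 3: 0xB8 = 10111000 (10xxxxxx ✓), payload 111000.
Concatenate: 1101011001111000 = 0xD678 (16 bits → U+D678).

U+D678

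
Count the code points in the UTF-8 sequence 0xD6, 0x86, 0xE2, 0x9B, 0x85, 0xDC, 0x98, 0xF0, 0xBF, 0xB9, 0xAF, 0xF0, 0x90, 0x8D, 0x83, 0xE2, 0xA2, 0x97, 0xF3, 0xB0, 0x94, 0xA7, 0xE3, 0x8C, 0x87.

Byte at offset 0: 0xD6 = 11010110 → 2-byte char (#1). Advance 2.
Byte at offset 2: 0xE2 = 11100010 → 3-byte char (#2). Advance 3.
Byte at offset 5: 0xDC = 11011100 → 2-byte char (#3). Advance 2.
Byte at offset 7: 0xF0 = 11110000 → 4-byte char (#4). Advance 4.
Byte at offset 11: 0xF0 = 11110000 → 4-byte char (#5). Advance 4.
Byte at offset 15: 0xE2 = 11100010 → 3-byte char (#6). Advance 3.
Byte at offset 18: 0xF3 = 11110011 → 4-byte char (#7). Advance 4.
Byte at offset 22: 0xE3 = 11100011 → 3-byte char (#8). Advance 3.
Reached end at offset 25 after 8 code points.

8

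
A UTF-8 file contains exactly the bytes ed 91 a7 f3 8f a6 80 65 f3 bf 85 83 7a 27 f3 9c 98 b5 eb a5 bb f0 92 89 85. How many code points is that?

9

Byte at offset 0: 0xED = 11101101 → 3-byte char (#1). Advance 3.
Byte at offset 3: 0xF3 = 11110011 → 4-byte char (#2). Advance 4.
Byte at offset 7: 0x65 = 01100101 → 1-byte char (#3). Advance 1.
Byte at offset 8: 0xF3 = 11110011 → 4-byte char (#4). Advance 4.
Byte at offset 12: 0x7A = 01111010 → 1-byte char (#5). Advance 1.
Byte at offset 13: 0x27 = 00100111 → 1-byte char (#6). Advance 1.
Byte at offset 14: 0xF3 = 11110011 → 4-byte char (#7). Advance 4.
Byte at offset 18: 0xEB = 11101011 → 3-byte char (#8). Advance 3.
Byte at offset 21: 0xF0 = 11110000 → 4-byte char (#9). Advance 4.
Reached end at offset 25 after 9 code points.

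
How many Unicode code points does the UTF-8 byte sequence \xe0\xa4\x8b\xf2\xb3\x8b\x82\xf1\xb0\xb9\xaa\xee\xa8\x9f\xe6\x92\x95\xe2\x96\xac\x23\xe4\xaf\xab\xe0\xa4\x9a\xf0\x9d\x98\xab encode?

Byte at offset 0: 0xE0 = 11100000 → 3-byte char (#1). Advance 3.
Byte at offset 3: 0xF2 = 11110010 → 4-byte char (#2). Advance 4.
Byte at offset 7: 0xF1 = 11110001 → 4-byte char (#3). Advance 4.
Byte at offset 11: 0xEE = 11101110 → 3-byte char (#4). Advance 3.
Byte at offset 14: 0xE6 = 11100110 → 3-byte char (#5). Advance 3.
Byte at offset 17: 0xE2 = 11100010 → 3-byte char (#6). Advance 3.
Byte at offset 20: 0x23 = 00100011 → 1-byte char (#7). Advance 1.
Byte at offset 21: 0xE4 = 11100100 → 3-byte char (#8). Advance 3.
Byte at offset 24: 0xE0 = 11100000 → 3-byte char (#9). Advance 3.
Byte at offset 27: 0xF0 = 11110000 → 4-byte char (#10). Advance 4.
Reached end at offset 31 after 10 code points.

10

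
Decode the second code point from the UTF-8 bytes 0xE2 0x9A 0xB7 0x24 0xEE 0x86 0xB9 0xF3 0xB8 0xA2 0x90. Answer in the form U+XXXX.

Offset 0: leading byte 0xE2 = 11100010 → 3-byte char #1 = E2 9A B7.
Offset 3: leading byte 0x24 = 00100100 → 1-byte char #2 = 24.
Leading byte 0x24 = 00100100 matches 0xxxxxxx → 1-byte sequence.
Byte 1: 0x24 = 00100100, payload 0100100 (7 bits).
Concatenate: 0100100 = 0x24 (7 bits → U+0024).

U+0024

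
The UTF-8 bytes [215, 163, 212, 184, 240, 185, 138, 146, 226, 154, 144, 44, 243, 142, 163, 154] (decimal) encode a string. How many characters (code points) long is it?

Byte at offset 0: 0xD7 = 11010111 → 2-byte char (#1). Advance 2.
Byte at offset 2: 0xD4 = 11010100 → 2-byte char (#2). Advance 2.
Byte at offset 4: 0xF0 = 11110000 → 4-byte char (#3). Advance 4.
Byte at offset 8: 0xE2 = 11100010 → 3-byte char (#4). Advance 3.
Byte at offset 11: 0x2C = 00101100 → 1-byte char (#5). Advance 1.
Byte at offset 12: 0xF3 = 11110011 → 4-byte char (#6). Advance 4.
Reached end at offset 16 after 6 code points.

6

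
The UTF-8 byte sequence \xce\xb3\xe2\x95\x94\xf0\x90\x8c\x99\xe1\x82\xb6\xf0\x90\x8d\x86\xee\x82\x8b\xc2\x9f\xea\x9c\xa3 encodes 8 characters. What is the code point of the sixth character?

Offset 0: leading byte 0xCE = 11001110 → 2-byte char #1 = CE B3.
Offset 2: leading byte 0xE2 = 11100010 → 3-byte char #2 = E2 95 94.
Offset 5: leading byte 0xF0 = 11110000 → 4-byte char #3 = F0 90 8C 99.
Offset 9: leading byte 0xE1 = 11100001 → 3-byte char #4 = E1 82 B6.
Offset 12: leading byte 0xF0 = 11110000 → 4-byte char #5 = F0 90 8D 86.
Offset 16: leading byte 0xEE = 11101110 → 3-byte char #6 = EE 82 8B.
Leading byte 0xEE = 11101110 matches 1110xxxx → 3-byte sequence.
Byte 1: 0xEE = 11101110, payload 1110 (4 bits).
Byte 2: 0x82 = 10000010 (10xxxxxx ✓), payload 000010.
Byte 3: 0x8B = 10001011 (10xxxxxx ✓), payload 001011.
Concatenate: 1110000010001011 = 0xE08B (16 bits → U+E08B).

U+E08B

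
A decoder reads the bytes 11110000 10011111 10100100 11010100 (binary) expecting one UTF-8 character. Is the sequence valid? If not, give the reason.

Leading byte 0xF0 = 11110000 → 4-byte form.
Byte 4 is 0xD4 = 11010100, which is not 10xxxxxx — expected a continuation byte.

invalid (non-continuation byte where continuation expected)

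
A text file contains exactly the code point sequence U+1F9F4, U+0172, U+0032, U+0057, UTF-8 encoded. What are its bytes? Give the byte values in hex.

U+1F9F4: 4-byte form → F0 9F A7 B4.
U+0172: 2-byte form → C5 B2.
U+0032: 1-byte form → 32.
U+0057: 1-byte form → 57.
Concatenated (8 bytes): F0 9F A7 B4 C5 B2 32 57.

F0 9F A7 B4 C5 B2 32 57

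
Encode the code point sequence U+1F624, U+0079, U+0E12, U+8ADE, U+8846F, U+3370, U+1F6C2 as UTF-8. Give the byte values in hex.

U+1F624: 4-byte form → F0 9F 98 A4.
U+0079: 1-byte form → 79.
U+0E12: 3-byte form → E0 B8 92.
U+8ADE: 3-byte form → E8 AB 9E.
U+8846F: 4-byte form → F2 88 91 AF.
U+3370: 3-byte form → E3 8D B0.
U+1F6C2: 4-byte form → F0 9F 9B 82.
Concatenated (22 bytes): F0 9F 98 A4 79 E0 B8 92 E8 AB 9E F2 88 91 AF E3 8D B0 F0 9F 9B 82.

F0 9F 98 A4 79 E0 B8 92 E8 AB 9E F2 88 91 AF E3 8D B0 F0 9F 9B 82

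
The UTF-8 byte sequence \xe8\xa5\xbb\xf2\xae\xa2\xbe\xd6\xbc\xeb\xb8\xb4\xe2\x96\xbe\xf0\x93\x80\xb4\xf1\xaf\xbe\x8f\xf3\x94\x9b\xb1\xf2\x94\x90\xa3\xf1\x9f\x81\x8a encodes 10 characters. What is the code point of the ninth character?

U+94423

Offset 0: leading byte 0xE8 = 11101000 → 3-byte char #1 = E8 A5 BB.
Offset 3: leading byte 0xF2 = 11110010 → 4-byte char #2 = F2 AE A2 BE.
Offset 7: leading byte 0xD6 = 11010110 → 2-byte char #3 = D6 BC.
Offset 9: leading byte 0xEB = 11101011 → 3-byte char #4 = EB B8 B4.
Offset 12: leading byte 0xE2 = 11100010 → 3-byte char #5 = E2 96 BE.
Offset 15: leading byte 0xF0 = 11110000 → 4-byte char #6 = F0 93 80 B4.
Offset 19: leading byte 0xF1 = 11110001 → 4-byte char #7 = F1 AF BE 8F.
Offset 23: leading byte 0xF3 = 11110011 → 4-byte char #8 = F3 94 9B B1.
Offset 27: leading byte 0xF2 = 11110010 → 4-byte char #9 = F2 94 90 A3.
Leading byte 0xF2 = 11110010 matches 11110xxx → 4-byte sequence.
Byte 1: 0xF2 = 11110010, payload 010 (3 bits).
Byte 2: 0x94 = 10010100 (10xxxxxx ✓), payload 010100.
Byte 3: 0x90 = 10010000 (10xxxxxx ✓), payload 010000.
Byte 4: 0xA3 = 10100011 (10xxxxxx ✓), payload 100011.
Concatenate: 010010100010000100011 = 0x94423 (21 bits → U+94423).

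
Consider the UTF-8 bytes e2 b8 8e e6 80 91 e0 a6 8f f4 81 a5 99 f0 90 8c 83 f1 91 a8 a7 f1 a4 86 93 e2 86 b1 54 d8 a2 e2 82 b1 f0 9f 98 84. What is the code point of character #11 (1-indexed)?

Offset 0: leading byte 0xE2 = 11100010 → 3-byte char #1 = E2 B8 8E.
Offset 3: leading byte 0xE6 = 11100110 → 3-byte char #2 = E6 80 91.
Offset 6: leading byte 0xE0 = 11100000 → 3-byte char #3 = E0 A6 8F.
Offset 9: leading byte 0xF4 = 11110100 → 4-byte char #4 = F4 81 A5 99.
Offset 13: leading byte 0xF0 = 11110000 → 4-byte char #5 = F0 90 8C 83.
Offset 17: leading byte 0xF1 = 11110001 → 4-byte char #6 = F1 91 A8 A7.
Offset 21: leading byte 0xF1 = 11110001 → 4-byte char #7 = F1 A4 86 93.
Offset 25: leading byte 0xE2 = 11100010 → 3-byte char #8 = E2 86 B1.
Offset 28: leading byte 0x54 = 01010100 → 1-byte char #9 = 54.
Offset 29: leading byte 0xD8 = 11011000 → 2-byte char #10 = D8 A2.
Offset 31: leading byte 0xE2 = 11100010 → 3-byte char #11 = E2 82 B1.
Leading byte 0xE2 = 11100010 matches 1110xxxx → 3-byte sequence.
Byte 1: 0xE2 = 11100010, payload 0010 (4 bits).
Byte 2: 0x82 = 10000010 (10xxxxxx ✓), payload 000010.
Byte 3: 0xB1 = 10110001 (10xxxxxx ✓), payload 110001.
Concatenate: 0010000010110001 = 0x20B1 (16 bits → U+20B1).

U+20B1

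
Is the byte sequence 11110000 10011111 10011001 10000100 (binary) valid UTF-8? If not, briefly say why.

valid

Leading byte 0xF0 = 11110000 → 4-byte form.
Continuation bytes 0x9F=10011111, 0x99=10011001, 0x84=10000100 all match 10xxxxxx.
Decoded value 0x1F644 is ≥ 0x10000 (shortest form) and not a surrogate.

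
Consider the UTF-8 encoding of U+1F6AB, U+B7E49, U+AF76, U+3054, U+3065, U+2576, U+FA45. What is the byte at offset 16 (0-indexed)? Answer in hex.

U+1F6AB → 4-byte form F0 9F 9A AB at offsets 0–3.
U+B7E49 → 4-byte form F2 B7 B9 89 at offsets 4–7.
U+AF76 → 3-byte form EA BD B6 at offsets 8–10.
U+3054 → 3-byte form E3 81 94 at offsets 11–13.
U+3065 → 3-byte form E3 81 A5 at offsets 14–16.
Offset 16 falls in char 5's range; it's byte 3 of E3 81 A5 = 0xA5.

0xA5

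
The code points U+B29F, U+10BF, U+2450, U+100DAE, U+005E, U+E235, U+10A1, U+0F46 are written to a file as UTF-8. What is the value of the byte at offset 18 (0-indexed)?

U+B29F → 3-byte form EB 8A 9F at offsets 0–2.
U+10BF → 3-byte form E1 82 BF at offsets 3–5.
U+2450 → 3-byte form E2 91 90 at offsets 6–8.
U+100DAE → 4-byte form F4 80 B6 AE at offsets 9–12.
U+005E → 1-byte form 5E at offsets 13–13.
U+E235 → 3-byte form EE 88 B5 at offsets 14–16.
U+10A1 → 3-byte form E1 82 A1 at offsets 17–19.
Offset 18 falls in char 7's range; it's byte 2 of E1 82 A1 = 0x82.

0x82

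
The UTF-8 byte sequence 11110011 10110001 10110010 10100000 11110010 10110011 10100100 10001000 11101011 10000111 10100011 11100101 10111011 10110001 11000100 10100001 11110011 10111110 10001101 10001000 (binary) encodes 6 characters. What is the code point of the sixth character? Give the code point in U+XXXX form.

Offset 0: leading byte 0xF3 = 11110011 → 4-byte char #1 = F3 B1 B2 A0.
Offset 4: leading byte 0xF2 = 11110010 → 4-byte char #2 = F2 B3 A4 88.
Offset 8: leading byte 0xEB = 11101011 → 3-byte char #3 = EB 87 A3.
Offset 11: leading byte 0xE5 = 11100101 → 3-byte char #4 = E5 BB B1.
Offset 14: leading byte 0xC4 = 11000100 → 2-byte char #5 = C4 A1.
Offset 16: leading byte 0xF3 = 11110011 → 4-byte char #6 = F3 BE 8D 88.
Leading byte 0xF3 = 11110011 matches 11110xxx → 4-byte sequence.
Byte 1: 0xF3 = 11110011, payload 011 (3 bits).
Byte 2: 0xBE = 10111110 (10xxxxxx ✓), payload 111110.
Byte 3: 0x8D = 10001101 (10xxxxxx ✓), payload 001101.
Byte 4: 0x88 = 10001000 (10xxxxxx ✓), payload 001000.
Concatenate: 011111110001101001000 = 0xFE348 (21 bits → U+FE348).

U+FE348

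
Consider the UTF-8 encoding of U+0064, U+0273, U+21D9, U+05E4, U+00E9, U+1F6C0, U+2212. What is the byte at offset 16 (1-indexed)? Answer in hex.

0x88

1-indexed offset 16 is 0-indexed offset 15.
U+0064 → 1-byte form 64 at offsets 0–0.
U+0273 → 2-byte form C9 B3 at offsets 1–2.
U+21D9 → 3-byte form E2 87 99 at offsets 3–5.
U+05E4 → 2-byte form D7 A4 at offsets 6–7.
U+00E9 → 2-byte form C3 A9 at offsets 8–9.
U+1F6C0 → 4-byte form F0 9F 9B 80 at offsets 10–13.
U+2212 → 3-byte form E2 88 92 at offsets 14–16.
Offset 15 falls in char 7's range; it's byte 2 of E2 88 92 = 0x88.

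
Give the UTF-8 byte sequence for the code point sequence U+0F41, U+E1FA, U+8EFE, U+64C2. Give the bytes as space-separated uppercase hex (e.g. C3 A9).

E0 BD 81 EE 87 BA E8 BB BE E6 93 82

U+0F41: 3-byte form → E0 BD 81.
U+E1FA: 3-byte form → EE 87 BA.
U+8EFE: 3-byte form → E8 BB BE.
U+64C2: 3-byte form → E6 93 82.
Concatenated (12 bytes): E0 BD 81 EE 87 BA E8 BB BE E6 93 82.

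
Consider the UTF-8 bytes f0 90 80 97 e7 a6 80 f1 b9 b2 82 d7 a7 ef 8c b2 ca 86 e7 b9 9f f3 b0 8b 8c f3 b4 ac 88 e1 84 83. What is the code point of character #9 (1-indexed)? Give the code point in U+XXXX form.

U+F4B08

Offset 0: leading byte 0xF0 = 11110000 → 4-byte char #1 = F0 90 80 97.
Offset 4: leading byte 0xE7 = 11100111 → 3-byte char #2 = E7 A6 80.
Offset 7: leading byte 0xF1 = 11110001 → 4-byte char #3 = F1 B9 B2 82.
Offset 11: leading byte 0xD7 = 11010111 → 2-byte char #4 = D7 A7.
Offset 13: leading byte 0xEF = 11101111 → 3-byte char #5 = EF 8C B2.
Offset 16: leading byte 0xCA = 11001010 → 2-byte char #6 = CA 86.
Offset 18: leading byte 0xE7 = 11100111 → 3-byte char #7 = E7 B9 9F.
Offset 21: leading byte 0xF3 = 11110011 → 4-byte char #8 = F3 B0 8B 8C.
Offset 25: leading byte 0xF3 = 11110011 → 4-byte char #9 = F3 B4 AC 88.
Leading byte 0xF3 = 11110011 matches 11110xxx → 4-byte sequence.
Byte 1: 0xF3 = 11110011, payload 011 (3 bits).
Byte 2: 0xB4 = 10110100 (10xxxxxx ✓), payload 110100.
Byte 3: 0xAC = 10101100 (10xxxxxx ✓), payload 101100.
Byte 4: 0x88 = 10001000 (10xxxxxx ✓), payload 001000.
Concatenate: 011110100101100001000 = 0xF4B08 (21 bits → U+F4B08).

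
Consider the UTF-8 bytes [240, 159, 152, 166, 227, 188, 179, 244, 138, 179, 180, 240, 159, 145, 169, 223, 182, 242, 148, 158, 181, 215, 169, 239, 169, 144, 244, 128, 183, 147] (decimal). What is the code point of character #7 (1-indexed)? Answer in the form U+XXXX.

U+05E9

Offset 0: leading byte 0xF0 = 11110000 → 4-byte char #1 = F0 9F 98 A6.
Offset 4: leading byte 0xE3 = 11100011 → 3-byte char #2 = E3 BC B3.
Offset 7: leading byte 0xF4 = 11110100 → 4-byte char #3 = F4 8A B3 B4.
Offset 11: leading byte 0xF0 = 11110000 → 4-byte char #4 = F0 9F 91 A9.
Offset 15: leading byte 0xDF = 11011111 → 2-byte char #5 = DF B6.
Offset 17: leading byte 0xF2 = 11110010 → 4-byte char #6 = F2 94 9E B5.
Offset 21: leading byte 0xD7 = 11010111 → 2-byte char #7 = D7 A9.
Leading byte 0xD7 = 11010111 matches 110xxxxx → 2-byte sequence.
Byte 1: 0xD7 = 11010111, payload 10111 (5 bits).
Byte 2: 0xA9 = 10101001 (10xxxxxx ✓), payload 101001.
Concatenate: 10111101001 = 0x5E9 (11 bits → U+05E9).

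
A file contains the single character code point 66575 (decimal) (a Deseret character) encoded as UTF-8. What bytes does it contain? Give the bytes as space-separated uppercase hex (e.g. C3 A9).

U+1040F = 0x1040F = 66575 decimal. In range U+10000–U+10FFFF → 4-byte form: 11110xxx 10xxxxxx 10xxxxxx 10xxxxxx.
Binary (21 bits): 000010000010000001111.
Split 3+6+6+6: 000 | 010000 | 010000 | 001111.
Byte 1: 11110000 = 0xF0.
Byte 2: 10010000 = 0x90.
Byte 3: 10010000 = 0x90.
Byte 4: 10001111 = 0x8F.

F0 90 90 8F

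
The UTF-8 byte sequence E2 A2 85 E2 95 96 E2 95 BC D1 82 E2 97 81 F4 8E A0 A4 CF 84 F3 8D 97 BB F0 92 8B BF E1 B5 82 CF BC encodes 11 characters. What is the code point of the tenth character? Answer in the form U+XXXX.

U+1D42

Offset 0: leading byte 0xE2 = 11100010 → 3-byte char #1 = E2 A2 85.
Offset 3: leading byte 0xE2 = 11100010 → 3-byte char #2 = E2 95 96.
Offset 6: leading byte 0xE2 = 11100010 → 3-byte char #3 = E2 95 BC.
Offset 9: leading byte 0xD1 = 11010001 → 2-byte char #4 = D1 82.
Offset 11: leading byte 0xE2 = 11100010 → 3-byte char #5 = E2 97 81.
Offset 14: leading byte 0xF4 = 11110100 → 4-byte char #6 = F4 8E A0 A4.
Offset 18: leading byte 0xCF = 11001111 → 2-byte char #7 = CF 84.
Offset 20: leading byte 0xF3 = 11110011 → 4-byte char #8 = F3 8D 97 BB.
Offset 24: leading byte 0xF0 = 11110000 → 4-byte char #9 = F0 92 8B BF.
Offset 28: leading byte 0xE1 = 11100001 → 3-byte char #10 = E1 B5 82.
Leading byte 0xE1 = 11100001 matches 1110xxxx → 3-byte sequence.
Byte 1: 0xE1 = 11100001, payload 0001 (4 bits).
Byte 2: 0xB5 = 10110101 (10xxxxxx ✓), payload 110101.
Byte 3: 0x82 = 10000010 (10xxxxxx ✓), payload 000010.
Concatenate: 0001110101000010 = 0x1D42 (16 bits → U+1D42).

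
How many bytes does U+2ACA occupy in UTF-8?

U+2ACA = 0x2ACA. UTF-8 uses 1 byte below 0x80, 2 below 0x800, 3 below 0x10000, 4 up to 0x10FFFF. 0x2ACA is in U+0800–U+FFFF → 3 bytes.

3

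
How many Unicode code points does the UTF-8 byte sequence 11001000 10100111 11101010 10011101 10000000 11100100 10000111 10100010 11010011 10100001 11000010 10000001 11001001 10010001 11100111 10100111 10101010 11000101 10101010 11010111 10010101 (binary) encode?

9

Byte at offset 0: 0xC8 = 11001000 → 2-byte char (#1). Advance 2.
Byte at offset 2: 0xEA = 11101010 → 3-byte char (#2). Advance 3.
Byte at offset 5: 0xE4 = 11100100 → 3-byte char (#3). Advance 3.
Byte at offset 8: 0xD3 = 11010011 → 2-byte char (#4). Advance 2.
Byte at offset 10: 0xC2 = 11000010 → 2-byte char (#5). Advance 2.
Byte at offset 12: 0xC9 = 11001001 → 2-byte char (#6). Advance 2.
Byte at offset 14: 0xE7 = 11100111 → 3-byte char (#7). Advance 3.
Byte at offset 17: 0xC5 = 11000101 → 2-byte char (#8). Advance 2.
Byte at offset 19: 0xD7 = 11010111 → 2-byte char (#9). Advance 2.
Reached end at offset 21 after 9 code points.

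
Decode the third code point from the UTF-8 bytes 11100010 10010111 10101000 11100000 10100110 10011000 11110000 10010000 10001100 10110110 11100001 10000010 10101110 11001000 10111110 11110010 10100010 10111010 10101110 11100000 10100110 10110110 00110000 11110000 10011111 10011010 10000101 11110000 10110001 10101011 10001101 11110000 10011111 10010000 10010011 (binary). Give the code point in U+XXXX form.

Offset 0: leading byte 0xE2 = 11100010 → 3-byte char #1 = E2 97 A8.
Offset 3: leading byte 0xE0 = 11100000 → 3-byte char #2 = E0 A6 98.
Offset 6: leading byte 0xF0 = 11110000 → 4-byte char #3 = F0 90 8C B6.
Leading byte 0xF0 = 11110000 matches 11110xxx → 4-byte sequence.
Byte 1: 0xF0 = 11110000, payload 000 (3 bits).
Byte 2: 0x90 = 10010000 (10xxxxxx ✓), payload 010000.
Byte 3: 0x8C = 10001100 (10xxxxxx ✓), payload 001100.
Byte 4: 0xB6 = 10110110 (10xxxxxx ✓), payload 110110.
Concatenate: 000010000001100110110 = 0x10336 (21 bits → U+10336).

U+10336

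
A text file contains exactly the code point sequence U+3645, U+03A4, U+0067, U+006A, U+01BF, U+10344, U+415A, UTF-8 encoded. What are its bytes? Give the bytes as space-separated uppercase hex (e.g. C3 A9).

E3 99 85 CE A4 67 6A C6 BF F0 90 8D 84 E4 85 9A

U+3645: 3-byte form → E3 99 85.
U+03A4: 2-byte form → CE A4.
U+0067: 1-byte form → 67.
U+006A: 1-byte form → 6A.
U+01BF: 2-byte form → C6 BF.
U+10344: 4-byte form → F0 90 8D 84.
U+415A: 3-byte form → E4 85 9A.
Concatenated (16 bytes): E3 99 85 CE A4 67 6A C6 BF F0 90 8D 84 E4 85 9A.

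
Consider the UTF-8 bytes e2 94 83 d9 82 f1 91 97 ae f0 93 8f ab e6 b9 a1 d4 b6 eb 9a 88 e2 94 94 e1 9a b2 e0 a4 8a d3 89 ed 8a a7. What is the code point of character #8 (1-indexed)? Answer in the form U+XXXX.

U+2514

Offset 0: leading byte 0xE2 = 11100010 → 3-byte char #1 = E2 94 83.
Offset 3: leading byte 0xD9 = 11011001 → 2-byte char #2 = D9 82.
Offset 5: leading byte 0xF1 = 11110001 → 4-byte char #3 = F1 91 97 AE.
Offset 9: leading byte 0xF0 = 11110000 → 4-byte char #4 = F0 93 8F AB.
Offset 13: leading byte 0xE6 = 11100110 → 3-byte char #5 = E6 B9 A1.
Offset 16: leading byte 0xD4 = 11010100 → 2-byte char #6 = D4 B6.
Offset 18: leading byte 0xEB = 11101011 → 3-byte char #7 = EB 9A 88.
Offset 21: leading byte 0xE2 = 11100010 → 3-byte char #8 = E2 94 94.
Leading byte 0xE2 = 11100010 matches 1110xxxx → 3-byte sequence.
Byte 1: 0xE2 = 11100010, payload 0010 (4 bits).
Byte 2: 0x94 = 10010100 (10xxxxxx ✓), payload 010100.
Byte 3: 0x94 = 10010100 (10xxxxxx ✓), payload 010100.
Concatenate: 0010010100010100 = 0x2514 (16 bits → U+2514).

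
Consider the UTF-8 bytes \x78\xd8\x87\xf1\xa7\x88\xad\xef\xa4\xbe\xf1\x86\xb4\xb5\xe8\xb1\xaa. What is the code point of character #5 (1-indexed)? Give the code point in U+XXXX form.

Offset 0: leading byte 0x78 = 01111000 → 1-byte char #1 = 78.
Offset 1: leading byte 0xD8 = 11011000 → 2-byte char #2 = D8 87.
Offset 3: leading byte 0xF1 = 11110001 → 4-byte char #3 = F1 A7 88 AD.
Offset 7: leading byte 0xEF = 11101111 → 3-byte char #4 = EF A4 BE.
Offset 10: leading byte 0xF1 = 11110001 → 4-byte char #5 = F1 86 B4 B5.
Leading byte 0xF1 = 11110001 matches 11110xxx → 4-byte sequence.
Byte 1: 0xF1 = 11110001, payload 001 (3 bits).
Byte 2: 0x86 = 10000110 (10xxxxxx ✓), payload 000110.
Byte 3: 0xB4 = 10110100 (10xxxxxx ✓), payload 110100.
Byte 4: 0xB5 = 10110101 (10xxxxxx ✓), payload 110101.
Concatenate: 001000110110100110101 = 0x46D35 (21 bits → U+46D35).

U+46D35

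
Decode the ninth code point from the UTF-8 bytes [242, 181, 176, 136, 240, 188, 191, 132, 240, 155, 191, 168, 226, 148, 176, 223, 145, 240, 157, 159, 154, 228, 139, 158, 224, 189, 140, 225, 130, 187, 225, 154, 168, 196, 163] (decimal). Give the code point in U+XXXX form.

Offset 0: leading byte 0xF2 = 11110010 → 4-byte char #1 = F2 B5 B0 88.
Offset 4: leading byte 0xF0 = 11110000 → 4-byte char #2 = F0 BC BF 84.
Offset 8: leading byte 0xF0 = 11110000 → 4-byte char #3 = F0 9B BF A8.
Offset 12: leading byte 0xE2 = 11100010 → 3-byte char #4 = E2 94 B0.
Offset 15: leading byte 0xDF = 11011111 → 2-byte char #5 = DF 91.
Offset 17: leading byte 0xF0 = 11110000 → 4-byte char #6 = F0 9D 9F 9A.
Offset 21: leading byte 0xE4 = 11100100 → 3-byte char #7 = E4 8B 9E.
Offset 24: leading byte 0xE0 = 11100000 → 3-byte char #8 = E0 BD 8C.
Offset 27: leading byte 0xE1 = 11100001 → 3-byte char #9 = E1 82 BB.
Leading byte 0xE1 = 11100001 matches 1110xxxx → 3-byte sequence.
Byte 1: 0xE1 = 11100001, payload 0001 (4 bits).
Byte 2: 0x82 = 10000010 (10xxxxxx ✓), payload 000010.
Byte 3: 0xBB = 10111011 (10xxxxxx ✓), payload 111011.
Concatenate: 0001000010111011 = 0x10BB (16 bits → U+10BB).

U+10BB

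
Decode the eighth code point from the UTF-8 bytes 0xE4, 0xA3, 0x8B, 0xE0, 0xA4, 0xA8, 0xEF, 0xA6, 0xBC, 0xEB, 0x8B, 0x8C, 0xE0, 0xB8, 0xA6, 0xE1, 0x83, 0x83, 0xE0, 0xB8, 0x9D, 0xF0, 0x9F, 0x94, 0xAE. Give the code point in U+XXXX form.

Offset 0: leading byte 0xE4 = 11100100 → 3-byte char #1 = E4 A3 8B.
Offset 3: leading byte 0xE0 = 11100000 → 3-byte char #2 = E0 A4 A8.
Offset 6: leading byte 0xEF = 11101111 → 3-byte char #3 = EF A6 BC.
Offset 9: leading byte 0xEB = 11101011 → 3-byte char #4 = EB 8B 8C.
Offset 12: leading byte 0xE0 = 11100000 → 3-byte char #5 = E0 B8 A6.
Offset 15: leading byte 0xE1 = 11100001 → 3-byte char #6 = E1 83 83.
Offset 18: leading byte 0xE0 = 11100000 → 3-byte char #7 = E0 B8 9D.
Offset 21: leading byte 0xF0 = 11110000 → 4-byte char #8 = F0 9F 94 AE.
Leading byte 0xF0 = 11110000 matches 11110xxx → 4-byte sequence.
Byte 1: 0xF0 = 11110000, payload 000 (3 bits).
Byte 2: 0x9F = 10011111 (10xxxxxx ✓), payload 011111.
Byte 3: 0x94 = 10010100 (10xxxxxx ✓), payload 010100.
Byte 4: 0xAE = 10101110 (10xxxxxx ✓), payload 101110.
Concatenate: 000011111010100101110 = 0x1F52E (21 bits → U+1F52E).

U+1F52E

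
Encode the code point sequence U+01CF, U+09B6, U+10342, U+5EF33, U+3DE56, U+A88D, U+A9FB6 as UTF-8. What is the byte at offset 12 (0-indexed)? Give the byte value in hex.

U+01CF → 2-byte form C7 8F at offsets 0–1.
U+09B6 → 3-byte form E0 A6 B6 at offsets 2–4.
U+10342 → 4-byte form F0 90 8D 82 at offsets 5–8.
U+5EF33 → 4-byte form F1 9E BC B3 at offsets 9–12.
Offset 12 falls in char 4's range; it's byte 4 of F1 9E BC B3 = 0xB3.

0xB3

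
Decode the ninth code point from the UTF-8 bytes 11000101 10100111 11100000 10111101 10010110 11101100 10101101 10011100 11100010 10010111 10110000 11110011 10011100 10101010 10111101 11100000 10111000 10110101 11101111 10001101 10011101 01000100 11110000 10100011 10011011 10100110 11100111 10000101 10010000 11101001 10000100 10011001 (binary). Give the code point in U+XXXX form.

Offset 0: leading byte 0xC5 = 11000101 → 2-byte char #1 = C5 A7.
Offset 2: leading byte 0xE0 = 11100000 → 3-byte char #2 = E0 BD 96.
Offset 5: leading byte 0xEC = 11101100 → 3-byte char #3 = EC AD 9C.
Offset 8: leading byte 0xE2 = 11100010 → 3-byte char #4 = E2 97 B0.
Offset 11: leading byte 0xF3 = 11110011 → 4-byte char #5 = F3 9C AA BD.
Offset 15: leading byte 0xE0 = 11100000 → 3-byte char #6 = E0 B8 B5.
Offset 18: leading byte 0xEF = 11101111 → 3-byte char #7 = EF 8D 9D.
Offset 21: leading byte 0x44 = 01000100 → 1-byte char #8 = 44.
Offset 22: leading byte 0xF0 = 11110000 → 4-byte char #9 = F0 A3 9B A6.
Leading byte 0xF0 = 11110000 matches 11110xxx → 4-byte sequence.
Byte 1: 0xF0 = 11110000, payload 000 (3 bits).
Byte 2: 0xA3 = 10100011 (10xxxxxx ✓), payload 100011.
Byte 3: 0x9B = 10011011 (10xxxxxx ✓), payload 011011.
Byte 4: 0xA6 = 10100110 (10xxxxxx ✓), payload 100110.
Concatenate: 000100011011011100110 = 0x236E6 (21 bits → U+236E6).

U+236E6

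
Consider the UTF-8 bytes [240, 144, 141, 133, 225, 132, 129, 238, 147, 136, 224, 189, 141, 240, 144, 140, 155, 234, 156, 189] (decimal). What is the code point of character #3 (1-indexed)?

Offset 0: leading byte 0xF0 = 11110000 → 4-byte char #1 = F0 90 8D 85.
Offset 4: leading byte 0xE1 = 11100001 → 3-byte char #2 = E1 84 81.
Offset 7: leading byte 0xEE = 11101110 → 3-byte char #3 = EE 93 88.
Leading byte 0xEE = 11101110 matches 1110xxxx → 3-byte sequence.
Byte 1: 0xEE = 11101110, payload 1110 (4 bits).
Byte 2: 0x93 = 10010011 (10xxxxxx ✓), payload 010011.
Byte 3: 0x88 = 10001000 (10xxxxxx ✓), payload 001000.
Concatenate: 1110010011001000 = 0xE4C8 (16 bits → U+E4C8).

U+E4C8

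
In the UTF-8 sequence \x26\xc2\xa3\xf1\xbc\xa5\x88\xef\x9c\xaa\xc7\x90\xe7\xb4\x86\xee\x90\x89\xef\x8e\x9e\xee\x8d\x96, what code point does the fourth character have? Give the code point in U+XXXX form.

U+F72A

Offset 0: leading byte 0x26 = 00100110 → 1-byte char #1 = 26.
Offset 1: leading byte 0xC2 = 11000010 → 2-byte char #2 = C2 A3.
Offset 3: leading byte 0xF1 = 11110001 → 4-byte char #3 = F1 BC A5 88.
Offset 7: leading byte 0xEF = 11101111 → 3-byte char #4 = EF 9C AA.
Leading byte 0xEF = 11101111 matches 1110xxxx → 3-byte sequence.
Byte 1: 0xEF = 11101111, payload 1111 (4 bits).
Byte 2: 0x9C = 10011100 (10xxxxxx ✓), payload 011100.
Byte 3: 0xAA = 10101010 (10xxxxxx ✓), payload 101010.
Concatenate: 1111011100101010 = 0xF72A (16 bits → U+F72A).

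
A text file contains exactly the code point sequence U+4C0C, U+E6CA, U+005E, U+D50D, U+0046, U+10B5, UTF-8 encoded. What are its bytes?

U+4C0C: 3-byte form → E4 B0 8C.
U+E6CA: 3-byte form → EE 9B 8A.
U+005E: 1-byte form → 5E.
U+D50D: 3-byte form → ED 94 8D.
U+0046: 1-byte form → 46.
U+10B5: 3-byte form → E1 82 B5.
Concatenated (14 bytes): E4 B0 8C EE 9B 8A 5E ED 94 8D 46 E1 82 B5.

E4 B0 8C EE 9B 8A 5E ED 94 8D 46 E1 82 B5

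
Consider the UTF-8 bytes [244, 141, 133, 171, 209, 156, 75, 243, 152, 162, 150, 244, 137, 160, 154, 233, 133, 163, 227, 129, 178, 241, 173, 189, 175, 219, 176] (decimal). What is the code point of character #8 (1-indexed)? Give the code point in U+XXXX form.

U+6DF6F

Offset 0: leading byte 0xF4 = 11110100 → 4-byte char #1 = F4 8D 85 AB.
Offset 4: leading byte 0xD1 = 11010001 → 2-byte char #2 = D1 9C.
Offset 6: leading byte 0x4B = 01001011 → 1-byte char #3 = 4B.
Offset 7: leading byte 0xF3 = 11110011 → 4-byte char #4 = F3 98 A2 96.
Offset 11: leading byte 0xF4 = 11110100 → 4-byte char #5 = F4 89 A0 9A.
Offset 15: leading byte 0xE9 = 11101001 → 3-byte char #6 = E9 85 A3.
Offset 18: leading byte 0xE3 = 11100011 → 3-byte char #7 = E3 81 B2.
Offset 21: leading byte 0xF1 = 11110001 → 4-byte char #8 = F1 AD BD AF.
Leading byte 0xF1 = 11110001 matches 11110xxx → 4-byte sequence.
Byte 1: 0xF1 = 11110001, payload 001 (3 bits).
Byte 2: 0xAD = 10101101 (10xxxxxx ✓), payload 101101.
Byte 3: 0xBD = 10111101 (10xxxxxx ✓), payload 111101.
Byte 4: 0xAF = 10101111 (10xxxxxx ✓), payload 101111.
Concatenate: 001101101111101101111 = 0x6DF6F (21 bits → U+6DF6F).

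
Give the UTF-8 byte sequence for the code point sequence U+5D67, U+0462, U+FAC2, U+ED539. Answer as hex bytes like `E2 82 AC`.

U+5D67: 3-byte form → E5 B5 A7.
U+0462: 2-byte form → D1 A2.
U+FAC2: 3-byte form → EF AB 82.
U+ED539: 4-byte form → F3 AD 94 B9.
Concatenated (12 bytes): E5 B5 A7 D1 A2 EF AB 82 F3 AD 94 B9.

E5 B5 A7 D1 A2 EF AB 82 F3 AD 94 B9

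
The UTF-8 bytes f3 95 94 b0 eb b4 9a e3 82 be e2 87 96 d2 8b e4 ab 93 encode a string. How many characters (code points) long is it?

Byte at offset 0: 0xF3 = 11110011 → 4-byte char (#1). Advance 4.
Byte at offset 4: 0xEB = 11101011 → 3-byte char (#2). Advance 3.
Byte at offset 7: 0xE3 = 11100011 → 3-byte char (#3). Advance 3.
Byte at offset 10: 0xE2 = 11100010 → 3-byte char (#4). Advance 3.
Byte at offset 13: 0xD2 = 11010010 → 2-byte char (#5). Advance 2.
Byte at offset 15: 0xE4 = 11100100 → 3-byte char (#6). Advance 3.
Reached end at offset 18 after 6 code points.

6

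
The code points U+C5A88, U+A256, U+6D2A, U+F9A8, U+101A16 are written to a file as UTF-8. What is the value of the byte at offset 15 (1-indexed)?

0x81

1-indexed offset 15 is 0-indexed offset 14.
U+C5A88 → 4-byte form F3 85 AA 88 at offsets 0–3.
U+A256 → 3-byte form EA 89 96 at offsets 4–6.
U+6D2A → 3-byte form E6 B4 AA at offsets 7–9.
U+F9A8 → 3-byte form EF A6 A8 at offsets 10–12.
U+101A16 → 4-byte form F4 81 A8 96 at offsets 13–16.
Offset 14 falls in char 5's range; it's byte 2 of F4 81 A8 96 = 0x81.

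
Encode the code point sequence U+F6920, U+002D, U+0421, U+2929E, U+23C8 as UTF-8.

F3 B6 A4 A0 2D D0 A1 F0 A9 8A 9E E2 8F 88

U+F6920: 4-byte form → F3 B6 A4 A0.
U+002D: 1-byte form → 2D.
U+0421: 2-byte form → D0 A1.
U+2929E: 4-byte form → F0 A9 8A 9E.
U+23C8: 3-byte form → E2 8F 88.
Concatenated (14 bytes): F3 B6 A4 A0 2D D0 A1 F0 A9 8A 9E E2 8F 88.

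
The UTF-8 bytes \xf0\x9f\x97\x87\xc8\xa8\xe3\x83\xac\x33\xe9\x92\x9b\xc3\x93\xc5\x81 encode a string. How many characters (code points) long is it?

7

Byte at offset 0: 0xF0 = 11110000 → 4-byte char (#1). Advance 4.
Byte at offset 4: 0xC8 = 11001000 → 2-byte char (#2). Advance 2.
Byte at offset 6: 0xE3 = 11100011 → 3-byte char (#3). Advance 3.
Byte at offset 9: 0x33 = 00110011 → 1-byte char (#4). Advance 1.
Byte at offset 10: 0xE9 = 11101001 → 3-byte char (#5). Advance 3.
Byte at offset 13: 0xC3 = 11000011 → 2-byte char (#6). Advance 2.
Byte at offset 15: 0xC5 = 11000101 → 2-byte char (#7). Advance 2.
Reached end at offset 17 after 7 code points.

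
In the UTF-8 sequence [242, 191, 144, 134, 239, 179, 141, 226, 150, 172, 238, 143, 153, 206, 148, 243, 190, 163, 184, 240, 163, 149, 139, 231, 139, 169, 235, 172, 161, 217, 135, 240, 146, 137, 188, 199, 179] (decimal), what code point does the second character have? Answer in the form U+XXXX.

Offset 0: leading byte 0xF2 = 11110010 → 4-byte char #1 = F2 BF 90 86.
Offset 4: leading byte 0xEF = 11101111 → 3-byte char #2 = EF B3 8D.
Leading byte 0xEF = 11101111 matches 1110xxxx → 3-byte sequence.
Byte 1: 0xEF = 11101111, payload 1111 (4 bits).
Byte 2: 0xB3 = 10110011 (10xxxxxx ✓), payload 110011.
Byte 3: 0x8D = 10001101 (10xxxxxx ✓), payload 001101.
Concatenate: 1111110011001101 = 0xFCCD (16 bits → U+FCCD).

U+FCCD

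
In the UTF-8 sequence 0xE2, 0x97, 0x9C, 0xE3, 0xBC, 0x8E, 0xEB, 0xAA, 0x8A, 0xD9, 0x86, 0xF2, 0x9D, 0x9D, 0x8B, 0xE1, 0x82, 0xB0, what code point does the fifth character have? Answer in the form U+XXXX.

U+9D74B

Offset 0: leading byte 0xE2 = 11100010 → 3-byte char #1 = E2 97 9C.
Offset 3: leading byte 0xE3 = 11100011 → 3-byte char #2 = E3 BC 8E.
Offset 6: leading byte 0xEB = 11101011 → 3-byte char #3 = EB AA 8A.
Offset 9: leading byte 0xD9 = 11011001 → 2-byte char #4 = D9 86.
Offset 11: leading byte 0xF2 = 11110010 → 4-byte char #5 = F2 9D 9D 8B.
Leading byte 0xF2 = 11110010 matches 11110xxx → 4-byte sequence.
Byte 1: 0xF2 = 11110010, payload 010 (3 bits).
Byte 2: 0x9D = 10011101 (10xxxxxx ✓), payload 011101.
Byte 3: 0x9D = 10011101 (10xxxxxx ✓), payload 011101.
Byte 4: 0x8B = 10001011 (10xxxxxx ✓), payload 001011.
Concatenate: 010011101011101001011 = 0x9D74B (21 bits → U+9D74B).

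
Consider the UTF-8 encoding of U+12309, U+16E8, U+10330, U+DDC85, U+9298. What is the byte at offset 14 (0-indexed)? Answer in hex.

0x85

U+12309 → 4-byte form F0 92 8C 89 at offsets 0–3.
U+16E8 → 3-byte form E1 9B A8 at offsets 4–6.
U+10330 → 4-byte form F0 90 8C B0 at offsets 7–10.
U+DDC85 → 4-byte form F3 9D B2 85 at offsets 11–14.
Offset 14 falls in char 4's range; it's byte 4 of F3 9D B2 85 = 0x85.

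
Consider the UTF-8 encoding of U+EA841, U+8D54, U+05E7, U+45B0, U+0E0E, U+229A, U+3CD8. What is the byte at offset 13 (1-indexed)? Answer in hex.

0xE0

1-indexed offset 13 is 0-indexed offset 12.
U+EA841 → 4-byte form F3 AA A1 81 at offsets 0–3.
U+8D54 → 3-byte form E8 B5 94 at offsets 4–6.
U+05E7 → 2-byte form D7 A7 at offsets 7–8.
U+45B0 → 3-byte form E4 96 B0 at offsets 9–11.
U+0E0E → 3-byte form E0 B8 8E at offsets 12–14.
Offset 12 falls in char 5's range; it's byte 1 of E0 B8 8E = 0xE0.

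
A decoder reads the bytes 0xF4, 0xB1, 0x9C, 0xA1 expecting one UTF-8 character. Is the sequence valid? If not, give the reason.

Leading byte 0xF4 = 11110100 → 4-byte form.
Payload = 0x131721, which exceeds U+10FFFF, the maximum Unicode code point. (Leading bytes F5–FF, or F4 followed by ≥ 0x90, are invalid.)

invalid (encodes a value above U+10FFFF)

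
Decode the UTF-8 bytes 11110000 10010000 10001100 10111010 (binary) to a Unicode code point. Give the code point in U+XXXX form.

Leading byte 0xF0 = 11110000 matches 11110xxx → 4-byte sequence.
Byte 1: 0xF0 = 11110000, payload 000 (3 bits).
Byte 2: 0x90 = 10010000 (10xxxxxx ✓), payload 010000.
Byte 3: 0x8C = 10001100 (10xxxxxx ✓), payload 001100.
Byte 4: 0xBA = 10111010 (10xxxxxx ✓), payload 111010.
Concatenate: 000010000001100111010 = 0x1033A (21 bits → U+1033A).

U+1033A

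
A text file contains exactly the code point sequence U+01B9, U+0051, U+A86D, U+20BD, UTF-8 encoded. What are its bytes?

U+01B9: 2-byte form → C6 B9.
U+0051: 1-byte form → 51.
U+A86D: 3-byte form → EA A1 AD.
U+20BD: 3-byte form → E2 82 BD.
Concatenated (9 bytes): C6 B9 51 EA A1 AD E2 82 BD.

C6 B9 51 EA A1 AD E2 82 BD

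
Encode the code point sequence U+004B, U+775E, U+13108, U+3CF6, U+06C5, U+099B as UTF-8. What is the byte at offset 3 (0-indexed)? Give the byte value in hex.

0x9E

U+004B → 1-byte form 4B at offsets 0–0.
U+775E → 3-byte form E7 9D 9E at offsets 1–3.
Offset 3 falls in char 2's range; it's byte 3 of E7 9D 9E = 0x9E.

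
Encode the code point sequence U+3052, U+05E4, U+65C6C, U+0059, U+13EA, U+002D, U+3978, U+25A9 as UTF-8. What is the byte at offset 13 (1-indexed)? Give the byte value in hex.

1-indexed offset 13 is 0-indexed offset 12.
U+3052 → 3-byte form E3 81 92 at offsets 0–2.
U+05E4 → 2-byte form D7 A4 at offsets 3–4.
U+65C6C → 4-byte form F1 A5 B1 AC at offsets 5–8.
U+0059 → 1-byte form 59 at offsets 9–9.
U+13EA → 3-byte form E1 8F AA at offsets 10–12.
Offset 12 falls in char 5's range; it's byte 3 of E1 8F AA = 0xAA.

0xAA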